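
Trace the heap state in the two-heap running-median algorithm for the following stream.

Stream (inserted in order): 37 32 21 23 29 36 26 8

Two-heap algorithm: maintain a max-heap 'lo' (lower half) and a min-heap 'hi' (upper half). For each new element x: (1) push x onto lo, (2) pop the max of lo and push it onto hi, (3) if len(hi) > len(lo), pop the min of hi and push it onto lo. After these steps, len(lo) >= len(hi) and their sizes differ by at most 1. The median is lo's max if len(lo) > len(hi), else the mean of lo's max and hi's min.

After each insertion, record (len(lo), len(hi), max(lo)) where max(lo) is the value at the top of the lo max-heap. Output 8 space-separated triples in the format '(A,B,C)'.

Step 1: insert 37 -> lo=[37] hi=[] -> (len(lo)=1, len(hi)=0, max(lo)=37)
Step 2: insert 32 -> lo=[32] hi=[37] -> (len(lo)=1, len(hi)=1, max(lo)=32)
Step 3: insert 21 -> lo=[21, 32] hi=[37] -> (len(lo)=2, len(hi)=1, max(lo)=32)
Step 4: insert 23 -> lo=[21, 23] hi=[32, 37] -> (len(lo)=2, len(hi)=2, max(lo)=23)
Step 5: insert 29 -> lo=[21, 23, 29] hi=[32, 37] -> (len(lo)=3, len(hi)=2, max(lo)=29)
Step 6: insert 36 -> lo=[21, 23, 29] hi=[32, 36, 37] -> (len(lo)=3, len(hi)=3, max(lo)=29)
Step 7: insert 26 -> lo=[21, 23, 26, 29] hi=[32, 36, 37] -> (len(lo)=4, len(hi)=3, max(lo)=29)
Step 8: insert 8 -> lo=[8, 21, 23, 26] hi=[29, 32, 36, 37] -> (len(lo)=4, len(hi)=4, max(lo)=26)

Answer: (1,0,37) (1,1,32) (2,1,32) (2,2,23) (3,2,29) (3,3,29) (4,3,29) (4,4,26)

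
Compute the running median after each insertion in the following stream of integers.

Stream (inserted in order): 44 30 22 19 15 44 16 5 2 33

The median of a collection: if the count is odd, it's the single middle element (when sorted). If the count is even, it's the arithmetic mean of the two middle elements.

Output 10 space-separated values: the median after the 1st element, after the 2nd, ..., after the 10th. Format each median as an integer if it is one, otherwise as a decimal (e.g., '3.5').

Step 1: insert 44 -> lo=[44] (size 1, max 44) hi=[] (size 0) -> median=44
Step 2: insert 30 -> lo=[30] (size 1, max 30) hi=[44] (size 1, min 44) -> median=37
Step 3: insert 22 -> lo=[22, 30] (size 2, max 30) hi=[44] (size 1, min 44) -> median=30
Step 4: insert 19 -> lo=[19, 22] (size 2, max 22) hi=[30, 44] (size 2, min 30) -> median=26
Step 5: insert 15 -> lo=[15, 19, 22] (size 3, max 22) hi=[30, 44] (size 2, min 30) -> median=22
Step 6: insert 44 -> lo=[15, 19, 22] (size 3, max 22) hi=[30, 44, 44] (size 3, min 30) -> median=26
Step 7: insert 16 -> lo=[15, 16, 19, 22] (size 4, max 22) hi=[30, 44, 44] (size 3, min 30) -> median=22
Step 8: insert 5 -> lo=[5, 15, 16, 19] (size 4, max 19) hi=[22, 30, 44, 44] (size 4, min 22) -> median=20.5
Step 9: insert 2 -> lo=[2, 5, 15, 16, 19] (size 5, max 19) hi=[22, 30, 44, 44] (size 4, min 22) -> median=19
Step 10: insert 33 -> lo=[2, 5, 15, 16, 19] (size 5, max 19) hi=[22, 30, 33, 44, 44] (size 5, min 22) -> median=20.5

Answer: 44 37 30 26 22 26 22 20.5 19 20.5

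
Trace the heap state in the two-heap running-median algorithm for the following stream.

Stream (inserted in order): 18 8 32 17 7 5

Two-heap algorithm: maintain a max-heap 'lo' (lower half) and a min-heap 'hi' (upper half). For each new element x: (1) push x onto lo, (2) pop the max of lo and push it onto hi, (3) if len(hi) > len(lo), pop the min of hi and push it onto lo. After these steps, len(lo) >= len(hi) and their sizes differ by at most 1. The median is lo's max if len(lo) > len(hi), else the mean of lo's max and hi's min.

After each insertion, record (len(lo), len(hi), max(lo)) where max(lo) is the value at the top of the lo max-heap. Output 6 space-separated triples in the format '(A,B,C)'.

Step 1: insert 18 -> lo=[18] hi=[] -> (len(lo)=1, len(hi)=0, max(lo)=18)
Step 2: insert 8 -> lo=[8] hi=[18] -> (len(lo)=1, len(hi)=1, max(lo)=8)
Step 3: insert 32 -> lo=[8, 18] hi=[32] -> (len(lo)=2, len(hi)=1, max(lo)=18)
Step 4: insert 17 -> lo=[8, 17] hi=[18, 32] -> (len(lo)=2, len(hi)=2, max(lo)=17)
Step 5: insert 7 -> lo=[7, 8, 17] hi=[18, 32] -> (len(lo)=3, len(hi)=2, max(lo)=17)
Step 6: insert 5 -> lo=[5, 7, 8] hi=[17, 18, 32] -> (len(lo)=3, len(hi)=3, max(lo)=8)

Answer: (1,0,18) (1,1,8) (2,1,18) (2,2,17) (3,2,17) (3,3,8)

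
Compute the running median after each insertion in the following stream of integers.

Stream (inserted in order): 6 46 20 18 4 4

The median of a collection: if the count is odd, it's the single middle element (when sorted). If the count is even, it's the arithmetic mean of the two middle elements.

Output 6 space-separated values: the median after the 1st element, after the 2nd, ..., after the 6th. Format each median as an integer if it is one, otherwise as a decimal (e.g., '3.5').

Answer: 6 26 20 19 18 12

Derivation:
Step 1: insert 6 -> lo=[6] (size 1, max 6) hi=[] (size 0) -> median=6
Step 2: insert 46 -> lo=[6] (size 1, max 6) hi=[46] (size 1, min 46) -> median=26
Step 3: insert 20 -> lo=[6, 20] (size 2, max 20) hi=[46] (size 1, min 46) -> median=20
Step 4: insert 18 -> lo=[6, 18] (size 2, max 18) hi=[20, 46] (size 2, min 20) -> median=19
Step 5: insert 4 -> lo=[4, 6, 18] (size 3, max 18) hi=[20, 46] (size 2, min 20) -> median=18
Step 6: insert 4 -> lo=[4, 4, 6] (size 3, max 6) hi=[18, 20, 46] (size 3, min 18) -> median=12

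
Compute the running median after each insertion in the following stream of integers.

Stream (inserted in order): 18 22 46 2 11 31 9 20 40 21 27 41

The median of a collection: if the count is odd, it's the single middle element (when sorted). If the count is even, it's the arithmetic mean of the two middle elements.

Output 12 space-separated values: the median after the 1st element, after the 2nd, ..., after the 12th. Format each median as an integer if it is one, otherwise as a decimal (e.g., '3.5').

Answer: 18 20 22 20 18 20 18 19 20 20.5 21 21.5

Derivation:
Step 1: insert 18 -> lo=[18] (size 1, max 18) hi=[] (size 0) -> median=18
Step 2: insert 22 -> lo=[18] (size 1, max 18) hi=[22] (size 1, min 22) -> median=20
Step 3: insert 46 -> lo=[18, 22] (size 2, max 22) hi=[46] (size 1, min 46) -> median=22
Step 4: insert 2 -> lo=[2, 18] (size 2, max 18) hi=[22, 46] (size 2, min 22) -> median=20
Step 5: insert 11 -> lo=[2, 11, 18] (size 3, max 18) hi=[22, 46] (size 2, min 22) -> median=18
Step 6: insert 31 -> lo=[2, 11, 18] (size 3, max 18) hi=[22, 31, 46] (size 3, min 22) -> median=20
Step 7: insert 9 -> lo=[2, 9, 11, 18] (size 4, max 18) hi=[22, 31, 46] (size 3, min 22) -> median=18
Step 8: insert 20 -> lo=[2, 9, 11, 18] (size 4, max 18) hi=[20, 22, 31, 46] (size 4, min 20) -> median=19
Step 9: insert 40 -> lo=[2, 9, 11, 18, 20] (size 5, max 20) hi=[22, 31, 40, 46] (size 4, min 22) -> median=20
Step 10: insert 21 -> lo=[2, 9, 11, 18, 20] (size 5, max 20) hi=[21, 22, 31, 40, 46] (size 5, min 21) -> median=20.5
Step 11: insert 27 -> lo=[2, 9, 11, 18, 20, 21] (size 6, max 21) hi=[22, 27, 31, 40, 46] (size 5, min 22) -> median=21
Step 12: insert 41 -> lo=[2, 9, 11, 18, 20, 21] (size 6, max 21) hi=[22, 27, 31, 40, 41, 46] (size 6, min 22) -> median=21.5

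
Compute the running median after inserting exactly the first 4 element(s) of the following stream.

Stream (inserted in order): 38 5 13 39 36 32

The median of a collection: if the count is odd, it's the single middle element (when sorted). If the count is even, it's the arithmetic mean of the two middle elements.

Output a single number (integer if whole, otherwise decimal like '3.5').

Answer: 25.5

Derivation:
Step 1: insert 38 -> lo=[38] (size 1, max 38) hi=[] (size 0) -> median=38
Step 2: insert 5 -> lo=[5] (size 1, max 5) hi=[38] (size 1, min 38) -> median=21.5
Step 3: insert 13 -> lo=[5, 13] (size 2, max 13) hi=[38] (size 1, min 38) -> median=13
Step 4: insert 39 -> lo=[5, 13] (size 2, max 13) hi=[38, 39] (size 2, min 38) -> median=25.5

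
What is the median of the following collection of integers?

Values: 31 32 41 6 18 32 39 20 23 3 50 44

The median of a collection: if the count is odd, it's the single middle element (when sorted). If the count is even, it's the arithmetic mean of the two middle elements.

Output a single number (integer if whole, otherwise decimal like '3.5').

Answer: 31.5

Derivation:
Step 1: insert 31 -> lo=[31] (size 1, max 31) hi=[] (size 0) -> median=31
Step 2: insert 32 -> lo=[31] (size 1, max 31) hi=[32] (size 1, min 32) -> median=31.5
Step 3: insert 41 -> lo=[31, 32] (size 2, max 32) hi=[41] (size 1, min 41) -> median=32
Step 4: insert 6 -> lo=[6, 31] (size 2, max 31) hi=[32, 41] (size 2, min 32) -> median=31.5
Step 5: insert 18 -> lo=[6, 18, 31] (size 3, max 31) hi=[32, 41] (size 2, min 32) -> median=31
Step 6: insert 32 -> lo=[6, 18, 31] (size 3, max 31) hi=[32, 32, 41] (size 3, min 32) -> median=31.5
Step 7: insert 39 -> lo=[6, 18, 31, 32] (size 4, max 32) hi=[32, 39, 41] (size 3, min 32) -> median=32
Step 8: insert 20 -> lo=[6, 18, 20, 31] (size 4, max 31) hi=[32, 32, 39, 41] (size 4, min 32) -> median=31.5
Step 9: insert 23 -> lo=[6, 18, 20, 23, 31] (size 5, max 31) hi=[32, 32, 39, 41] (size 4, min 32) -> median=31
Step 10: insert 3 -> lo=[3, 6, 18, 20, 23] (size 5, max 23) hi=[31, 32, 32, 39, 41] (size 5, min 31) -> median=27
Step 11: insert 50 -> lo=[3, 6, 18, 20, 23, 31] (size 6, max 31) hi=[32, 32, 39, 41, 50] (size 5, min 32) -> median=31
Step 12: insert 44 -> lo=[3, 6, 18, 20, 23, 31] (size 6, max 31) hi=[32, 32, 39, 41, 44, 50] (size 6, min 32) -> median=31.5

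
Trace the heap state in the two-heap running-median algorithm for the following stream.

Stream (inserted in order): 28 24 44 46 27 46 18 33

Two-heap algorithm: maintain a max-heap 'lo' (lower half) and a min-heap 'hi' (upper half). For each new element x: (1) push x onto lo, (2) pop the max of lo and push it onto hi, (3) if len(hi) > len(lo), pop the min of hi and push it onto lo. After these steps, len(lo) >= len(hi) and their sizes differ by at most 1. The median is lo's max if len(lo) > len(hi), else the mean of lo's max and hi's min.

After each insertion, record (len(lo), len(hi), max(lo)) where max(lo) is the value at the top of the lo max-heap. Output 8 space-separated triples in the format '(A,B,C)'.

Step 1: insert 28 -> lo=[28] hi=[] -> (len(lo)=1, len(hi)=0, max(lo)=28)
Step 2: insert 24 -> lo=[24] hi=[28] -> (len(lo)=1, len(hi)=1, max(lo)=24)
Step 3: insert 44 -> lo=[24, 28] hi=[44] -> (len(lo)=2, len(hi)=1, max(lo)=28)
Step 4: insert 46 -> lo=[24, 28] hi=[44, 46] -> (len(lo)=2, len(hi)=2, max(lo)=28)
Step 5: insert 27 -> lo=[24, 27, 28] hi=[44, 46] -> (len(lo)=3, len(hi)=2, max(lo)=28)
Step 6: insert 46 -> lo=[24, 27, 28] hi=[44, 46, 46] -> (len(lo)=3, len(hi)=3, max(lo)=28)
Step 7: insert 18 -> lo=[18, 24, 27, 28] hi=[44, 46, 46] -> (len(lo)=4, len(hi)=3, max(lo)=28)
Step 8: insert 33 -> lo=[18, 24, 27, 28] hi=[33, 44, 46, 46] -> (len(lo)=4, len(hi)=4, max(lo)=28)

Answer: (1,0,28) (1,1,24) (2,1,28) (2,2,28) (3,2,28) (3,3,28) (4,3,28) (4,4,28)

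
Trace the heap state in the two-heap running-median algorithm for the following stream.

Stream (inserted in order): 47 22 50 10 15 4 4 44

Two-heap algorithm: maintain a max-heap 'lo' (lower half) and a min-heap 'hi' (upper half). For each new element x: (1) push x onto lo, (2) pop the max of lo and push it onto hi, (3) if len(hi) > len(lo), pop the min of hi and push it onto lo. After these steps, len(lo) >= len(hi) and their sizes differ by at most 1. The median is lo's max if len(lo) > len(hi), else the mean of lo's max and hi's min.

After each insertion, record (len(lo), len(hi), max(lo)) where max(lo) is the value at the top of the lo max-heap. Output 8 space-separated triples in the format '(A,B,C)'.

Step 1: insert 47 -> lo=[47] hi=[] -> (len(lo)=1, len(hi)=0, max(lo)=47)
Step 2: insert 22 -> lo=[22] hi=[47] -> (len(lo)=1, len(hi)=1, max(lo)=22)
Step 3: insert 50 -> lo=[22, 47] hi=[50] -> (len(lo)=2, len(hi)=1, max(lo)=47)
Step 4: insert 10 -> lo=[10, 22] hi=[47, 50] -> (len(lo)=2, len(hi)=2, max(lo)=22)
Step 5: insert 15 -> lo=[10, 15, 22] hi=[47, 50] -> (len(lo)=3, len(hi)=2, max(lo)=22)
Step 6: insert 4 -> lo=[4, 10, 15] hi=[22, 47, 50] -> (len(lo)=3, len(hi)=3, max(lo)=15)
Step 7: insert 4 -> lo=[4, 4, 10, 15] hi=[22, 47, 50] -> (len(lo)=4, len(hi)=3, max(lo)=15)
Step 8: insert 44 -> lo=[4, 4, 10, 15] hi=[22, 44, 47, 50] -> (len(lo)=4, len(hi)=4, max(lo)=15)

Answer: (1,0,47) (1,1,22) (2,1,47) (2,2,22) (3,2,22) (3,3,15) (4,3,15) (4,4,15)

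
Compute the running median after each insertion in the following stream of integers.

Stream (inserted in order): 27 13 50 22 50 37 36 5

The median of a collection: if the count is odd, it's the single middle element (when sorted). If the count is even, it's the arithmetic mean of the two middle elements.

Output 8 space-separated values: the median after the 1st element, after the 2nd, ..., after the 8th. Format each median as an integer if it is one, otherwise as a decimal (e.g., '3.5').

Step 1: insert 27 -> lo=[27] (size 1, max 27) hi=[] (size 0) -> median=27
Step 2: insert 13 -> lo=[13] (size 1, max 13) hi=[27] (size 1, min 27) -> median=20
Step 3: insert 50 -> lo=[13, 27] (size 2, max 27) hi=[50] (size 1, min 50) -> median=27
Step 4: insert 22 -> lo=[13, 22] (size 2, max 22) hi=[27, 50] (size 2, min 27) -> median=24.5
Step 5: insert 50 -> lo=[13, 22, 27] (size 3, max 27) hi=[50, 50] (size 2, min 50) -> median=27
Step 6: insert 37 -> lo=[13, 22, 27] (size 3, max 27) hi=[37, 50, 50] (size 3, min 37) -> median=32
Step 7: insert 36 -> lo=[13, 22, 27, 36] (size 4, max 36) hi=[37, 50, 50] (size 3, min 37) -> median=36
Step 8: insert 5 -> lo=[5, 13, 22, 27] (size 4, max 27) hi=[36, 37, 50, 50] (size 4, min 36) -> median=31.5

Answer: 27 20 27 24.5 27 32 36 31.5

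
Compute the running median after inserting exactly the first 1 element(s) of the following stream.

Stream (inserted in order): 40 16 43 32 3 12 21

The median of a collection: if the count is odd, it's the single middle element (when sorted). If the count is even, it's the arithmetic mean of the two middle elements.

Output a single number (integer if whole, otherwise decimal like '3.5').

Answer: 40

Derivation:
Step 1: insert 40 -> lo=[40] (size 1, max 40) hi=[] (size 0) -> median=40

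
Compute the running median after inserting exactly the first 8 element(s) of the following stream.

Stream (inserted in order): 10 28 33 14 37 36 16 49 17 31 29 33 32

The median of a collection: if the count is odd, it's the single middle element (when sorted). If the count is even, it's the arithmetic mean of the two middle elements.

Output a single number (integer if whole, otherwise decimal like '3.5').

Step 1: insert 10 -> lo=[10] (size 1, max 10) hi=[] (size 0) -> median=10
Step 2: insert 28 -> lo=[10] (size 1, max 10) hi=[28] (size 1, min 28) -> median=19
Step 3: insert 33 -> lo=[10, 28] (size 2, max 28) hi=[33] (size 1, min 33) -> median=28
Step 4: insert 14 -> lo=[10, 14] (size 2, max 14) hi=[28, 33] (size 2, min 28) -> median=21
Step 5: insert 37 -> lo=[10, 14, 28] (size 3, max 28) hi=[33, 37] (size 2, min 33) -> median=28
Step 6: insert 36 -> lo=[10, 14, 28] (size 3, max 28) hi=[33, 36, 37] (size 3, min 33) -> median=30.5
Step 7: insert 16 -> lo=[10, 14, 16, 28] (size 4, max 28) hi=[33, 36, 37] (size 3, min 33) -> median=28
Step 8: insert 49 -> lo=[10, 14, 16, 28] (size 4, max 28) hi=[33, 36, 37, 49] (size 4, min 33) -> median=30.5

Answer: 30.5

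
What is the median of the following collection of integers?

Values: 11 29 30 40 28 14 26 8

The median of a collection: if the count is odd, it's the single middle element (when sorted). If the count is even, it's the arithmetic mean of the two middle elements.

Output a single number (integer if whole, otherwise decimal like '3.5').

Answer: 27

Derivation:
Step 1: insert 11 -> lo=[11] (size 1, max 11) hi=[] (size 0) -> median=11
Step 2: insert 29 -> lo=[11] (size 1, max 11) hi=[29] (size 1, min 29) -> median=20
Step 3: insert 30 -> lo=[11, 29] (size 2, max 29) hi=[30] (size 1, min 30) -> median=29
Step 4: insert 40 -> lo=[11, 29] (size 2, max 29) hi=[30, 40] (size 2, min 30) -> median=29.5
Step 5: insert 28 -> lo=[11, 28, 29] (size 3, max 29) hi=[30, 40] (size 2, min 30) -> median=29
Step 6: insert 14 -> lo=[11, 14, 28] (size 3, max 28) hi=[29, 30, 40] (size 3, min 29) -> median=28.5
Step 7: insert 26 -> lo=[11, 14, 26, 28] (size 4, max 28) hi=[29, 30, 40] (size 3, min 29) -> median=28
Step 8: insert 8 -> lo=[8, 11, 14, 26] (size 4, max 26) hi=[28, 29, 30, 40] (size 4, min 28) -> median=27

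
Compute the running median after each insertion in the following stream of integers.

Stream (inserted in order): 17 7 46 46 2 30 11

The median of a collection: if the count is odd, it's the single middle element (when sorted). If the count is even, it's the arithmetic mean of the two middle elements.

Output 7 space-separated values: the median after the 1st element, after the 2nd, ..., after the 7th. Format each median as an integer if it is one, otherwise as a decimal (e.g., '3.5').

Answer: 17 12 17 31.5 17 23.5 17

Derivation:
Step 1: insert 17 -> lo=[17] (size 1, max 17) hi=[] (size 0) -> median=17
Step 2: insert 7 -> lo=[7] (size 1, max 7) hi=[17] (size 1, min 17) -> median=12
Step 3: insert 46 -> lo=[7, 17] (size 2, max 17) hi=[46] (size 1, min 46) -> median=17
Step 4: insert 46 -> lo=[7, 17] (size 2, max 17) hi=[46, 46] (size 2, min 46) -> median=31.5
Step 5: insert 2 -> lo=[2, 7, 17] (size 3, max 17) hi=[46, 46] (size 2, min 46) -> median=17
Step 6: insert 30 -> lo=[2, 7, 17] (size 3, max 17) hi=[30, 46, 46] (size 3, min 30) -> median=23.5
Step 7: insert 11 -> lo=[2, 7, 11, 17] (size 4, max 17) hi=[30, 46, 46] (size 3, min 30) -> median=17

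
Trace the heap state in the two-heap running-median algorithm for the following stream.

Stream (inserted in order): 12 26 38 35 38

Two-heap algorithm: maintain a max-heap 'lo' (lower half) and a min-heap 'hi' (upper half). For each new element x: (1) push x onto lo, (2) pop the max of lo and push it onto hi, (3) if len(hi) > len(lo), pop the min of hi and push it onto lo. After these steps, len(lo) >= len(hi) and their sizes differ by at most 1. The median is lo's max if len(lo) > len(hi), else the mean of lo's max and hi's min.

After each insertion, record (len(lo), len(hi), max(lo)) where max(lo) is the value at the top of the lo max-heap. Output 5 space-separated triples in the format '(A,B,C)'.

Step 1: insert 12 -> lo=[12] hi=[] -> (len(lo)=1, len(hi)=0, max(lo)=12)
Step 2: insert 26 -> lo=[12] hi=[26] -> (len(lo)=1, len(hi)=1, max(lo)=12)
Step 3: insert 38 -> lo=[12, 26] hi=[38] -> (len(lo)=2, len(hi)=1, max(lo)=26)
Step 4: insert 35 -> lo=[12, 26] hi=[35, 38] -> (len(lo)=2, len(hi)=2, max(lo)=26)
Step 5: insert 38 -> lo=[12, 26, 35] hi=[38, 38] -> (len(lo)=3, len(hi)=2, max(lo)=35)

Answer: (1,0,12) (1,1,12) (2,1,26) (2,2,26) (3,2,35)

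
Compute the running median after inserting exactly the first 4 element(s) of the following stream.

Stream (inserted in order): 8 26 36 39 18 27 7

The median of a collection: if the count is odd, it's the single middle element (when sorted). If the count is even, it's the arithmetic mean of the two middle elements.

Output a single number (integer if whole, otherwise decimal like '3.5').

Answer: 31

Derivation:
Step 1: insert 8 -> lo=[8] (size 1, max 8) hi=[] (size 0) -> median=8
Step 2: insert 26 -> lo=[8] (size 1, max 8) hi=[26] (size 1, min 26) -> median=17
Step 3: insert 36 -> lo=[8, 26] (size 2, max 26) hi=[36] (size 1, min 36) -> median=26
Step 4: insert 39 -> lo=[8, 26] (size 2, max 26) hi=[36, 39] (size 2, min 36) -> median=31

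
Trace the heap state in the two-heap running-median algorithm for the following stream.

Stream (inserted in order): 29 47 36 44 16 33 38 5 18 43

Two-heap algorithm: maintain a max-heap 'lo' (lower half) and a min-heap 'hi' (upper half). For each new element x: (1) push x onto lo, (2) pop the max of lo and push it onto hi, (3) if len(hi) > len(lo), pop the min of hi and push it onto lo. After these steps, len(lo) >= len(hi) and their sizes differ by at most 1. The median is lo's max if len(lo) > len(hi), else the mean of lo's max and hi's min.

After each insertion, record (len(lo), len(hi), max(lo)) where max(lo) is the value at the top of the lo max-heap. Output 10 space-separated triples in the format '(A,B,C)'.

Answer: (1,0,29) (1,1,29) (2,1,36) (2,2,36) (3,2,36) (3,3,33) (4,3,36) (4,4,33) (5,4,33) (5,5,33)

Derivation:
Step 1: insert 29 -> lo=[29] hi=[] -> (len(lo)=1, len(hi)=0, max(lo)=29)
Step 2: insert 47 -> lo=[29] hi=[47] -> (len(lo)=1, len(hi)=1, max(lo)=29)
Step 3: insert 36 -> lo=[29, 36] hi=[47] -> (len(lo)=2, len(hi)=1, max(lo)=36)
Step 4: insert 44 -> lo=[29, 36] hi=[44, 47] -> (len(lo)=2, len(hi)=2, max(lo)=36)
Step 5: insert 16 -> lo=[16, 29, 36] hi=[44, 47] -> (len(lo)=3, len(hi)=2, max(lo)=36)
Step 6: insert 33 -> lo=[16, 29, 33] hi=[36, 44, 47] -> (len(lo)=3, len(hi)=3, max(lo)=33)
Step 7: insert 38 -> lo=[16, 29, 33, 36] hi=[38, 44, 47] -> (len(lo)=4, len(hi)=3, max(lo)=36)
Step 8: insert 5 -> lo=[5, 16, 29, 33] hi=[36, 38, 44, 47] -> (len(lo)=4, len(hi)=4, max(lo)=33)
Step 9: insert 18 -> lo=[5, 16, 18, 29, 33] hi=[36, 38, 44, 47] -> (len(lo)=5, len(hi)=4, max(lo)=33)
Step 10: insert 43 -> lo=[5, 16, 18, 29, 33] hi=[36, 38, 43, 44, 47] -> (len(lo)=5, len(hi)=5, max(lo)=33)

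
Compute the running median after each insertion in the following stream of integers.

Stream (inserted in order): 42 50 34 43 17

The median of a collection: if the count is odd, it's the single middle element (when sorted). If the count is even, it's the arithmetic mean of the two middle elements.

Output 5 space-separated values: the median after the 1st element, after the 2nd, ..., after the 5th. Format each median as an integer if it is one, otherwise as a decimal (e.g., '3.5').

Step 1: insert 42 -> lo=[42] (size 1, max 42) hi=[] (size 0) -> median=42
Step 2: insert 50 -> lo=[42] (size 1, max 42) hi=[50] (size 1, min 50) -> median=46
Step 3: insert 34 -> lo=[34, 42] (size 2, max 42) hi=[50] (size 1, min 50) -> median=42
Step 4: insert 43 -> lo=[34, 42] (size 2, max 42) hi=[43, 50] (size 2, min 43) -> median=42.5
Step 5: insert 17 -> lo=[17, 34, 42] (size 3, max 42) hi=[43, 50] (size 2, min 43) -> median=42

Answer: 42 46 42 42.5 42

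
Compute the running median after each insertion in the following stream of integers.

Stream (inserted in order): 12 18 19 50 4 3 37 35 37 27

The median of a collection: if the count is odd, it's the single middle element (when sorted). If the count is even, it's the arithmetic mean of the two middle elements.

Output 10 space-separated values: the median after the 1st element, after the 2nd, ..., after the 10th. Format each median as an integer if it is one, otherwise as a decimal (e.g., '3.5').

Answer: 12 15 18 18.5 18 15 18 18.5 19 23

Derivation:
Step 1: insert 12 -> lo=[12] (size 1, max 12) hi=[] (size 0) -> median=12
Step 2: insert 18 -> lo=[12] (size 1, max 12) hi=[18] (size 1, min 18) -> median=15
Step 3: insert 19 -> lo=[12, 18] (size 2, max 18) hi=[19] (size 1, min 19) -> median=18
Step 4: insert 50 -> lo=[12, 18] (size 2, max 18) hi=[19, 50] (size 2, min 19) -> median=18.5
Step 5: insert 4 -> lo=[4, 12, 18] (size 3, max 18) hi=[19, 50] (size 2, min 19) -> median=18
Step 6: insert 3 -> lo=[3, 4, 12] (size 3, max 12) hi=[18, 19, 50] (size 3, min 18) -> median=15
Step 7: insert 37 -> lo=[3, 4, 12, 18] (size 4, max 18) hi=[19, 37, 50] (size 3, min 19) -> median=18
Step 8: insert 35 -> lo=[3, 4, 12, 18] (size 4, max 18) hi=[19, 35, 37, 50] (size 4, min 19) -> median=18.5
Step 9: insert 37 -> lo=[3, 4, 12, 18, 19] (size 5, max 19) hi=[35, 37, 37, 50] (size 4, min 35) -> median=19
Step 10: insert 27 -> lo=[3, 4, 12, 18, 19] (size 5, max 19) hi=[27, 35, 37, 37, 50] (size 5, min 27) -> median=23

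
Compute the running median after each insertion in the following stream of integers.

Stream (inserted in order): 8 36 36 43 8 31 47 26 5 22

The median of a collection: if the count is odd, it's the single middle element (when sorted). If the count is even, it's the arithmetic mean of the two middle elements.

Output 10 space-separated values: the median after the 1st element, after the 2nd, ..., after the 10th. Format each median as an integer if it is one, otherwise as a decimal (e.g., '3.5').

Step 1: insert 8 -> lo=[8] (size 1, max 8) hi=[] (size 0) -> median=8
Step 2: insert 36 -> lo=[8] (size 1, max 8) hi=[36] (size 1, min 36) -> median=22
Step 3: insert 36 -> lo=[8, 36] (size 2, max 36) hi=[36] (size 1, min 36) -> median=36
Step 4: insert 43 -> lo=[8, 36] (size 2, max 36) hi=[36, 43] (size 2, min 36) -> median=36
Step 5: insert 8 -> lo=[8, 8, 36] (size 3, max 36) hi=[36, 43] (size 2, min 36) -> median=36
Step 6: insert 31 -> lo=[8, 8, 31] (size 3, max 31) hi=[36, 36, 43] (size 3, min 36) -> median=33.5
Step 7: insert 47 -> lo=[8, 8, 31, 36] (size 4, max 36) hi=[36, 43, 47] (size 3, min 36) -> median=36
Step 8: insert 26 -> lo=[8, 8, 26, 31] (size 4, max 31) hi=[36, 36, 43, 47] (size 4, min 36) -> median=33.5
Step 9: insert 5 -> lo=[5, 8, 8, 26, 31] (size 5, max 31) hi=[36, 36, 43, 47] (size 4, min 36) -> median=31
Step 10: insert 22 -> lo=[5, 8, 8, 22, 26] (size 5, max 26) hi=[31, 36, 36, 43, 47] (size 5, min 31) -> median=28.5

Answer: 8 22 36 36 36 33.5 36 33.5 31 28.5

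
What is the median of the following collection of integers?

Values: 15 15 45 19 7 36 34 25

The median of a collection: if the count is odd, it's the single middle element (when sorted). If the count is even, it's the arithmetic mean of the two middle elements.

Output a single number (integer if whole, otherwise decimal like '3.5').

Answer: 22

Derivation:
Step 1: insert 15 -> lo=[15] (size 1, max 15) hi=[] (size 0) -> median=15
Step 2: insert 15 -> lo=[15] (size 1, max 15) hi=[15] (size 1, min 15) -> median=15
Step 3: insert 45 -> lo=[15, 15] (size 2, max 15) hi=[45] (size 1, min 45) -> median=15
Step 4: insert 19 -> lo=[15, 15] (size 2, max 15) hi=[19, 45] (size 2, min 19) -> median=17
Step 5: insert 7 -> lo=[7, 15, 15] (size 3, max 15) hi=[19, 45] (size 2, min 19) -> median=15
Step 6: insert 36 -> lo=[7, 15, 15] (size 3, max 15) hi=[19, 36, 45] (size 3, min 19) -> median=17
Step 7: insert 34 -> lo=[7, 15, 15, 19] (size 4, max 19) hi=[34, 36, 45] (size 3, min 34) -> median=19
Step 8: insert 25 -> lo=[7, 15, 15, 19] (size 4, max 19) hi=[25, 34, 36, 45] (size 4, min 25) -> median=22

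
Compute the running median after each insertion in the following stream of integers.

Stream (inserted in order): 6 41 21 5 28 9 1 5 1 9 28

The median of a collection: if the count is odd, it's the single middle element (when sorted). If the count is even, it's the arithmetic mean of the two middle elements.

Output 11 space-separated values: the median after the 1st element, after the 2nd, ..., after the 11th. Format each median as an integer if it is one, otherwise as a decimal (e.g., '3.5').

Step 1: insert 6 -> lo=[6] (size 1, max 6) hi=[] (size 0) -> median=6
Step 2: insert 41 -> lo=[6] (size 1, max 6) hi=[41] (size 1, min 41) -> median=23.5
Step 3: insert 21 -> lo=[6, 21] (size 2, max 21) hi=[41] (size 1, min 41) -> median=21
Step 4: insert 5 -> lo=[5, 6] (size 2, max 6) hi=[21, 41] (size 2, min 21) -> median=13.5
Step 5: insert 28 -> lo=[5, 6, 21] (size 3, max 21) hi=[28, 41] (size 2, min 28) -> median=21
Step 6: insert 9 -> lo=[5, 6, 9] (size 3, max 9) hi=[21, 28, 41] (size 3, min 21) -> median=15
Step 7: insert 1 -> lo=[1, 5, 6, 9] (size 4, max 9) hi=[21, 28, 41] (size 3, min 21) -> median=9
Step 8: insert 5 -> lo=[1, 5, 5, 6] (size 4, max 6) hi=[9, 21, 28, 41] (size 4, min 9) -> median=7.5
Step 9: insert 1 -> lo=[1, 1, 5, 5, 6] (size 5, max 6) hi=[9, 21, 28, 41] (size 4, min 9) -> median=6
Step 10: insert 9 -> lo=[1, 1, 5, 5, 6] (size 5, max 6) hi=[9, 9, 21, 28, 41] (size 5, min 9) -> median=7.5
Step 11: insert 28 -> lo=[1, 1, 5, 5, 6, 9] (size 6, max 9) hi=[9, 21, 28, 28, 41] (size 5, min 9) -> median=9

Answer: 6 23.5 21 13.5 21 15 9 7.5 6 7.5 9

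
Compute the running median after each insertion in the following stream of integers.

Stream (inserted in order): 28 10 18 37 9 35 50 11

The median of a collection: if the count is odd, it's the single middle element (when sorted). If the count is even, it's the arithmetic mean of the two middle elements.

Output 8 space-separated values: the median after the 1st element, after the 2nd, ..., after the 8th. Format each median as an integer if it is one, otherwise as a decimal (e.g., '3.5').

Step 1: insert 28 -> lo=[28] (size 1, max 28) hi=[] (size 0) -> median=28
Step 2: insert 10 -> lo=[10] (size 1, max 10) hi=[28] (size 1, min 28) -> median=19
Step 3: insert 18 -> lo=[10, 18] (size 2, max 18) hi=[28] (size 1, min 28) -> median=18
Step 4: insert 37 -> lo=[10, 18] (size 2, max 18) hi=[28, 37] (size 2, min 28) -> median=23
Step 5: insert 9 -> lo=[9, 10, 18] (size 3, max 18) hi=[28, 37] (size 2, min 28) -> median=18
Step 6: insert 35 -> lo=[9, 10, 18] (size 3, max 18) hi=[28, 35, 37] (size 3, min 28) -> median=23
Step 7: insert 50 -> lo=[9, 10, 18, 28] (size 4, max 28) hi=[35, 37, 50] (size 3, min 35) -> median=28
Step 8: insert 11 -> lo=[9, 10, 11, 18] (size 4, max 18) hi=[28, 35, 37, 50] (size 4, min 28) -> median=23

Answer: 28 19 18 23 18 23 28 23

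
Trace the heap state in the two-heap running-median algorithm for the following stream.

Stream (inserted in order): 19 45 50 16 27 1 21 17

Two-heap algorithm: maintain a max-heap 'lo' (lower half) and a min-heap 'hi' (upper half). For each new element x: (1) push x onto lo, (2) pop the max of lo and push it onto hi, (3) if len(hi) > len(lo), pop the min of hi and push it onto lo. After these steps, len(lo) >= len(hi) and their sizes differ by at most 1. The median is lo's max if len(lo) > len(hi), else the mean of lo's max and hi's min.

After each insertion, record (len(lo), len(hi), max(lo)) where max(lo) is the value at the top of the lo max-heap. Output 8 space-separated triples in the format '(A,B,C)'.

Step 1: insert 19 -> lo=[19] hi=[] -> (len(lo)=1, len(hi)=0, max(lo)=19)
Step 2: insert 45 -> lo=[19] hi=[45] -> (len(lo)=1, len(hi)=1, max(lo)=19)
Step 3: insert 50 -> lo=[19, 45] hi=[50] -> (len(lo)=2, len(hi)=1, max(lo)=45)
Step 4: insert 16 -> lo=[16, 19] hi=[45, 50] -> (len(lo)=2, len(hi)=2, max(lo)=19)
Step 5: insert 27 -> lo=[16, 19, 27] hi=[45, 50] -> (len(lo)=3, len(hi)=2, max(lo)=27)
Step 6: insert 1 -> lo=[1, 16, 19] hi=[27, 45, 50] -> (len(lo)=3, len(hi)=3, max(lo)=19)
Step 7: insert 21 -> lo=[1, 16, 19, 21] hi=[27, 45, 50] -> (len(lo)=4, len(hi)=3, max(lo)=21)
Step 8: insert 17 -> lo=[1, 16, 17, 19] hi=[21, 27, 45, 50] -> (len(lo)=4, len(hi)=4, max(lo)=19)

Answer: (1,0,19) (1,1,19) (2,1,45) (2,2,19) (3,2,27) (3,3,19) (4,3,21) (4,4,19)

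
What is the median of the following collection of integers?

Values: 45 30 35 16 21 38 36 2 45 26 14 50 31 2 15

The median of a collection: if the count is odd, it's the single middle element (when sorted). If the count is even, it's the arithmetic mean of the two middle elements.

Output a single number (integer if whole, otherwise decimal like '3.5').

Step 1: insert 45 -> lo=[45] (size 1, max 45) hi=[] (size 0) -> median=45
Step 2: insert 30 -> lo=[30] (size 1, max 30) hi=[45] (size 1, min 45) -> median=37.5
Step 3: insert 35 -> lo=[30, 35] (size 2, max 35) hi=[45] (size 1, min 45) -> median=35
Step 4: insert 16 -> lo=[16, 30] (size 2, max 30) hi=[35, 45] (size 2, min 35) -> median=32.5
Step 5: insert 21 -> lo=[16, 21, 30] (size 3, max 30) hi=[35, 45] (size 2, min 35) -> median=30
Step 6: insert 38 -> lo=[16, 21, 30] (size 3, max 30) hi=[35, 38, 45] (size 3, min 35) -> median=32.5
Step 7: insert 36 -> lo=[16, 21, 30, 35] (size 4, max 35) hi=[36, 38, 45] (size 3, min 36) -> median=35
Step 8: insert 2 -> lo=[2, 16, 21, 30] (size 4, max 30) hi=[35, 36, 38, 45] (size 4, min 35) -> median=32.5
Step 9: insert 45 -> lo=[2, 16, 21, 30, 35] (size 5, max 35) hi=[36, 38, 45, 45] (size 4, min 36) -> median=35
Step 10: insert 26 -> lo=[2, 16, 21, 26, 30] (size 5, max 30) hi=[35, 36, 38, 45, 45] (size 5, min 35) -> median=32.5
Step 11: insert 14 -> lo=[2, 14, 16, 21, 26, 30] (size 6, max 30) hi=[35, 36, 38, 45, 45] (size 5, min 35) -> median=30
Step 12: insert 50 -> lo=[2, 14, 16, 21, 26, 30] (size 6, max 30) hi=[35, 36, 38, 45, 45, 50] (size 6, min 35) -> median=32.5
Step 13: insert 31 -> lo=[2, 14, 16, 21, 26, 30, 31] (size 7, max 31) hi=[35, 36, 38, 45, 45, 50] (size 6, min 35) -> median=31
Step 14: insert 2 -> lo=[2, 2, 14, 16, 21, 26, 30] (size 7, max 30) hi=[31, 35, 36, 38, 45, 45, 50] (size 7, min 31) -> median=30.5
Step 15: insert 15 -> lo=[2, 2, 14, 15, 16, 21, 26, 30] (size 8, max 30) hi=[31, 35, 36, 38, 45, 45, 50] (size 7, min 31) -> median=30

Answer: 30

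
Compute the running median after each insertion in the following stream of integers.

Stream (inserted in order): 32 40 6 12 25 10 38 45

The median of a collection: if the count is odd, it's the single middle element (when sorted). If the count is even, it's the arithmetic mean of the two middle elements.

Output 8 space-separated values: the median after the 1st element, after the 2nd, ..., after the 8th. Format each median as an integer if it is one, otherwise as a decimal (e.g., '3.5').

Answer: 32 36 32 22 25 18.5 25 28.5

Derivation:
Step 1: insert 32 -> lo=[32] (size 1, max 32) hi=[] (size 0) -> median=32
Step 2: insert 40 -> lo=[32] (size 1, max 32) hi=[40] (size 1, min 40) -> median=36
Step 3: insert 6 -> lo=[6, 32] (size 2, max 32) hi=[40] (size 1, min 40) -> median=32
Step 4: insert 12 -> lo=[6, 12] (size 2, max 12) hi=[32, 40] (size 2, min 32) -> median=22
Step 5: insert 25 -> lo=[6, 12, 25] (size 3, max 25) hi=[32, 40] (size 2, min 32) -> median=25
Step 6: insert 10 -> lo=[6, 10, 12] (size 3, max 12) hi=[25, 32, 40] (size 3, min 25) -> median=18.5
Step 7: insert 38 -> lo=[6, 10, 12, 25] (size 4, max 25) hi=[32, 38, 40] (size 3, min 32) -> median=25
Step 8: insert 45 -> lo=[6, 10, 12, 25] (size 4, max 25) hi=[32, 38, 40, 45] (size 4, min 32) -> median=28.5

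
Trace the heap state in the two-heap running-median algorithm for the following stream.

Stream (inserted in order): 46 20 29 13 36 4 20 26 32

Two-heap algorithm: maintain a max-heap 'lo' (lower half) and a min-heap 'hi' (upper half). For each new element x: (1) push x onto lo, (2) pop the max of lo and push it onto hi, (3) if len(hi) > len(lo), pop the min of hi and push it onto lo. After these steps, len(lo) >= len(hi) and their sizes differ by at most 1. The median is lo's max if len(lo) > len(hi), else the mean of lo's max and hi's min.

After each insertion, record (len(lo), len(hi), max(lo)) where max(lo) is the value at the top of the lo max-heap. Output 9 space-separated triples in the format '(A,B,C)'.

Step 1: insert 46 -> lo=[46] hi=[] -> (len(lo)=1, len(hi)=0, max(lo)=46)
Step 2: insert 20 -> lo=[20] hi=[46] -> (len(lo)=1, len(hi)=1, max(lo)=20)
Step 3: insert 29 -> lo=[20, 29] hi=[46] -> (len(lo)=2, len(hi)=1, max(lo)=29)
Step 4: insert 13 -> lo=[13, 20] hi=[29, 46] -> (len(lo)=2, len(hi)=2, max(lo)=20)
Step 5: insert 36 -> lo=[13, 20, 29] hi=[36, 46] -> (len(lo)=3, len(hi)=2, max(lo)=29)
Step 6: insert 4 -> lo=[4, 13, 20] hi=[29, 36, 46] -> (len(lo)=3, len(hi)=3, max(lo)=20)
Step 7: insert 20 -> lo=[4, 13, 20, 20] hi=[29, 36, 46] -> (len(lo)=4, len(hi)=3, max(lo)=20)
Step 8: insert 26 -> lo=[4, 13, 20, 20] hi=[26, 29, 36, 46] -> (len(lo)=4, len(hi)=4, max(lo)=20)
Step 9: insert 32 -> lo=[4, 13, 20, 20, 26] hi=[29, 32, 36, 46] -> (len(lo)=5, len(hi)=4, max(lo)=26)

Answer: (1,0,46) (1,1,20) (2,1,29) (2,2,20) (3,2,29) (3,3,20) (4,3,20) (4,4,20) (5,4,26)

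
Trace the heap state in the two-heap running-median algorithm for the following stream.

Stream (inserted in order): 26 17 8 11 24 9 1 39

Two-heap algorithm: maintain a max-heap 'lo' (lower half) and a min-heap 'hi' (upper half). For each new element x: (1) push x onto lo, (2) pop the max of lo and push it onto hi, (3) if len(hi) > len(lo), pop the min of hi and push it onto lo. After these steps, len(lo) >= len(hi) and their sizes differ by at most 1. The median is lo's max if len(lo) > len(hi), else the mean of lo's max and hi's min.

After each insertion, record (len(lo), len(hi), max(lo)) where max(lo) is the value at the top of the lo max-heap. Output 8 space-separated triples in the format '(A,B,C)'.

Answer: (1,0,26) (1,1,17) (2,1,17) (2,2,11) (3,2,17) (3,3,11) (4,3,11) (4,4,11)

Derivation:
Step 1: insert 26 -> lo=[26] hi=[] -> (len(lo)=1, len(hi)=0, max(lo)=26)
Step 2: insert 17 -> lo=[17] hi=[26] -> (len(lo)=1, len(hi)=1, max(lo)=17)
Step 3: insert 8 -> lo=[8, 17] hi=[26] -> (len(lo)=2, len(hi)=1, max(lo)=17)
Step 4: insert 11 -> lo=[8, 11] hi=[17, 26] -> (len(lo)=2, len(hi)=2, max(lo)=11)
Step 5: insert 24 -> lo=[8, 11, 17] hi=[24, 26] -> (len(lo)=3, len(hi)=2, max(lo)=17)
Step 6: insert 9 -> lo=[8, 9, 11] hi=[17, 24, 26] -> (len(lo)=3, len(hi)=3, max(lo)=11)
Step 7: insert 1 -> lo=[1, 8, 9, 11] hi=[17, 24, 26] -> (len(lo)=4, len(hi)=3, max(lo)=11)
Step 8: insert 39 -> lo=[1, 8, 9, 11] hi=[17, 24, 26, 39] -> (len(lo)=4, len(hi)=4, max(lo)=11)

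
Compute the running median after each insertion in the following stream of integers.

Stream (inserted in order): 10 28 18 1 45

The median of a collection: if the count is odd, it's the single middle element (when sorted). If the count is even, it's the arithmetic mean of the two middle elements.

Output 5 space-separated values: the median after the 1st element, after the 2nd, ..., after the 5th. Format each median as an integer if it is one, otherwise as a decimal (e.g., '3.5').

Step 1: insert 10 -> lo=[10] (size 1, max 10) hi=[] (size 0) -> median=10
Step 2: insert 28 -> lo=[10] (size 1, max 10) hi=[28] (size 1, min 28) -> median=19
Step 3: insert 18 -> lo=[10, 18] (size 2, max 18) hi=[28] (size 1, min 28) -> median=18
Step 4: insert 1 -> lo=[1, 10] (size 2, max 10) hi=[18, 28] (size 2, min 18) -> median=14
Step 5: insert 45 -> lo=[1, 10, 18] (size 3, max 18) hi=[28, 45] (size 2, min 28) -> median=18

Answer: 10 19 18 14 18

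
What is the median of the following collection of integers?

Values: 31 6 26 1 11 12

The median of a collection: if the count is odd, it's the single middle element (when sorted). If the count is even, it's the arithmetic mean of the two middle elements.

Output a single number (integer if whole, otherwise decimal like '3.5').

Step 1: insert 31 -> lo=[31] (size 1, max 31) hi=[] (size 0) -> median=31
Step 2: insert 6 -> lo=[6] (size 1, max 6) hi=[31] (size 1, min 31) -> median=18.5
Step 3: insert 26 -> lo=[6, 26] (size 2, max 26) hi=[31] (size 1, min 31) -> median=26
Step 4: insert 1 -> lo=[1, 6] (size 2, max 6) hi=[26, 31] (size 2, min 26) -> median=16
Step 5: insert 11 -> lo=[1, 6, 11] (size 3, max 11) hi=[26, 31] (size 2, min 26) -> median=11
Step 6: insert 12 -> lo=[1, 6, 11] (size 3, max 11) hi=[12, 26, 31] (size 3, min 12) -> median=11.5

Answer: 11.5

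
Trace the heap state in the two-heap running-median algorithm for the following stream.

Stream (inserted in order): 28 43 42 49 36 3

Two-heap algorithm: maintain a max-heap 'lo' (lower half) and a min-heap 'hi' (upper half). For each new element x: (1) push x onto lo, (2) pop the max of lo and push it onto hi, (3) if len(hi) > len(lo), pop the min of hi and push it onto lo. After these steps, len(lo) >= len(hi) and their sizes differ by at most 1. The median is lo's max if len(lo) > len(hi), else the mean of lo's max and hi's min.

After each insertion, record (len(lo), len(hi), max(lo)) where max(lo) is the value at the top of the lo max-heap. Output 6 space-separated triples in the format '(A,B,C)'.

Answer: (1,0,28) (1,1,28) (2,1,42) (2,2,42) (3,2,42) (3,3,36)

Derivation:
Step 1: insert 28 -> lo=[28] hi=[] -> (len(lo)=1, len(hi)=0, max(lo)=28)
Step 2: insert 43 -> lo=[28] hi=[43] -> (len(lo)=1, len(hi)=1, max(lo)=28)
Step 3: insert 42 -> lo=[28, 42] hi=[43] -> (len(lo)=2, len(hi)=1, max(lo)=42)
Step 4: insert 49 -> lo=[28, 42] hi=[43, 49] -> (len(lo)=2, len(hi)=2, max(lo)=42)
Step 5: insert 36 -> lo=[28, 36, 42] hi=[43, 49] -> (len(lo)=3, len(hi)=2, max(lo)=42)
Step 6: insert 3 -> lo=[3, 28, 36] hi=[42, 43, 49] -> (len(lo)=3, len(hi)=3, max(lo)=36)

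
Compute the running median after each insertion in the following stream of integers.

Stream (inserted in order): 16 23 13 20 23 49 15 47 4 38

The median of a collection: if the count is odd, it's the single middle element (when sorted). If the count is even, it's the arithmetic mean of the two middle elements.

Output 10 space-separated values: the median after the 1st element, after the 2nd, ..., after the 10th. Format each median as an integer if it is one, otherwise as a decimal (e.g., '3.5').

Step 1: insert 16 -> lo=[16] (size 1, max 16) hi=[] (size 0) -> median=16
Step 2: insert 23 -> lo=[16] (size 1, max 16) hi=[23] (size 1, min 23) -> median=19.5
Step 3: insert 13 -> lo=[13, 16] (size 2, max 16) hi=[23] (size 1, min 23) -> median=16
Step 4: insert 20 -> lo=[13, 16] (size 2, max 16) hi=[20, 23] (size 2, min 20) -> median=18
Step 5: insert 23 -> lo=[13, 16, 20] (size 3, max 20) hi=[23, 23] (size 2, min 23) -> median=20
Step 6: insert 49 -> lo=[13, 16, 20] (size 3, max 20) hi=[23, 23, 49] (size 3, min 23) -> median=21.5
Step 7: insert 15 -> lo=[13, 15, 16, 20] (size 4, max 20) hi=[23, 23, 49] (size 3, min 23) -> median=20
Step 8: insert 47 -> lo=[13, 15, 16, 20] (size 4, max 20) hi=[23, 23, 47, 49] (size 4, min 23) -> median=21.5
Step 9: insert 4 -> lo=[4, 13, 15, 16, 20] (size 5, max 20) hi=[23, 23, 47, 49] (size 4, min 23) -> median=20
Step 10: insert 38 -> lo=[4, 13, 15, 16, 20] (size 5, max 20) hi=[23, 23, 38, 47, 49] (size 5, min 23) -> median=21.5

Answer: 16 19.5 16 18 20 21.5 20 21.5 20 21.5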